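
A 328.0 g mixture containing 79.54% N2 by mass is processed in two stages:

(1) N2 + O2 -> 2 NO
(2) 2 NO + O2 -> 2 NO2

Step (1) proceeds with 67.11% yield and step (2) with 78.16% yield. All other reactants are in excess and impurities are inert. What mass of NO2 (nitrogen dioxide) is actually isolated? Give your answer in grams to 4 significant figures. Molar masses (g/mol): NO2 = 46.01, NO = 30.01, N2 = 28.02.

Pure N2 = 328.0 × 0.7954 = 260.89 g.
n(N2) = 260.89 / 28.02 = 9.3109 mol.
Step 1 (N2:NO = 1:2): theoretical n(NO) = 18.622 mol; at 67.11% yield, n(NO) = 12.497 mol.
Step 2 (NO:NO2 = 2:2): theoretical n(NO2) = 12.497 mol, so theoretical mass = 12.497 × 46.01 = 574.99 g.
At 78.16% yield, actual mass of NO2 = 574.99 × 0.7816 = 449.41 g.

449.4 g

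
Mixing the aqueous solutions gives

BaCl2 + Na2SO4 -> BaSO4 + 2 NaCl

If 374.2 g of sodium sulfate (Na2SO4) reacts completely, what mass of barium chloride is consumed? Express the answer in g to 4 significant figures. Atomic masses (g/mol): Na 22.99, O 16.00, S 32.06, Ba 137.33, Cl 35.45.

548.6 g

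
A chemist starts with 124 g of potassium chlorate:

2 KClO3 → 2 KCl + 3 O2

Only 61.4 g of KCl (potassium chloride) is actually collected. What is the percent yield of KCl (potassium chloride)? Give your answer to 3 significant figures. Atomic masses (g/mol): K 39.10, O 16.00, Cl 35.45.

M(KClO3) = 39.10 + 35.45 + 3(16.00) = 122.55 g/mol.
M(KCl) = 39.10 + 35.45 = 74.55 g/mol.
n(KClO3) = 124.0 g / 122.55 g/mol = 1.012 mol.
From the equation the KClO3:KCl mole ratio is 2:2, so n(KCl) = 1.012 × 2/2 = 1.012 mol.
Mass of KCl = 1.012 mol × 74.55 g/mol = 75.43 g.
This is the theoretical yield. Percent yield = 61.4 g / 75.43 g × 100% = 81.40%.

81.4 %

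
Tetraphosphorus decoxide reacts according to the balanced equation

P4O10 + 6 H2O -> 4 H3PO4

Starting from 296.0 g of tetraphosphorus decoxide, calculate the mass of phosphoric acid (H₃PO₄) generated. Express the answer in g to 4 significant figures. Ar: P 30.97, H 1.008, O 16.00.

408.7 g

M(P4O10) = 4(30.97) + 10(16.00) = 283.88 g/mol.
M(H3PO4) = 3(1.008) + 30.97 + 4(16.00) = 97.994 g/mol.
n(P4O10) = 296.00 g / 283.88 g/mol = 1.0427 mol.
From the equation the P4O10:H3PO4 mole ratio is 1:4, so n(H3PO4) = 1.0427 × 4/1 = 4.1708 mol.
Mass of H3PO4 = 4.1708 mol × 97.994 g/mol = 408.71 g.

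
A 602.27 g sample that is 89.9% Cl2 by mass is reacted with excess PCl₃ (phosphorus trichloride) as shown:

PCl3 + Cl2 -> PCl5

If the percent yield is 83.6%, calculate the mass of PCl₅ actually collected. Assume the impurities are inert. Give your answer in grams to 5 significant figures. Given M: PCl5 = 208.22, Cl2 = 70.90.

1329.3 g

Pure Cl2 available = 602.27 g × 0.899 = 541.441 g.
n(Cl2) = 541.441 g / 70.90 g/mol = 7.63668 mol.
From the equation the Cl2:PCl5 mole ratio is 1:1, so n(PCl5) = 7.63668 × 1/1 = 7.63668 mol.
Mass of PCl5 = 7.63668 mol × 208.22 g/mol = 1590.11 g.
Actual mass collected = 1590.11 g × 0.836 = 1329.33 g.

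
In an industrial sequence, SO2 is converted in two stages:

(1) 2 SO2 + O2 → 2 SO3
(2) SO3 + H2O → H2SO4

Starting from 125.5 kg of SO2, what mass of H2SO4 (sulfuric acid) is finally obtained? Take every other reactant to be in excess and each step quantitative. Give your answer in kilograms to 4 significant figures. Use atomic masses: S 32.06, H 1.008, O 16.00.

192.1 kg

M(SO2) = 32.06 + 2(16.00) = 64.06 g/mol.
M(H2SO4) = 2(1.008) + 32.06 + 4(16.00) = 98.076 g/mol.
125.5 kg = 125500 g.
n(SO2) = 125500 / 64.06 = 1959.1 mol.
Step 1 gives a 2:2 ratio of SO2 to SO3, so n(SO3) = 1959.1 mol.
In step 2 the SO3:H2SO4 ratio is 1:1, so n(H2SO4) = 1959.1 mol.
Mass of H2SO4 = 1959.1 × 98.076 = 192140 g = 192.1 kg.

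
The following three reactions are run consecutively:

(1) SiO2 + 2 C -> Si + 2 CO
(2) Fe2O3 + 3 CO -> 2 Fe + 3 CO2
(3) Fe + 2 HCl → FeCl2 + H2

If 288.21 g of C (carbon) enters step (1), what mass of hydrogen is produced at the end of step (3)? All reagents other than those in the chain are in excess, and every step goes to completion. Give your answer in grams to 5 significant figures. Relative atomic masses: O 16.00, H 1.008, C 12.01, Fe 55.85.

32.253 g

M(C) = 12.01 g/mol.
M(H2) = 2(1.008) = 2.016 g/mol.
n(C) = 288.21 / 12.01 = 23.9975 mol.
Reaction (1): C→CO ratio 2:2 ⇒ n(CO) = 23.9975 mol.
Reaction (2): CO→Fe ratio 3:2 ⇒ n(Fe) = 15.9983 mol.
Reaction (3): Fe→H2 ratio 1:1 ⇒ n(H2) = 15.9983 mol.
Mass of H2 = 15.9983 × 2.016 = 32.2526 g.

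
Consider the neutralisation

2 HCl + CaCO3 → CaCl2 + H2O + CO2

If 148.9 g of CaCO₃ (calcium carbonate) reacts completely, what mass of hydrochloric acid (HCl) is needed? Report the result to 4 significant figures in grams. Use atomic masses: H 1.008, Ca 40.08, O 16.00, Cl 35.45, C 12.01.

M(CaCO3) = 40.08 + 12.01 + 3(16.00) = 100.09 g/mol.
M(HCl) = 1.008 + 35.45 = 36.458 g/mol.
n(CaCO3) = 148.90 g / 100.09 g/mol = 1.4877 mol.
From the equation the CaCO3:HCl mole ratio is 1:2, so n(HCl) = 1.4877 × 2/1 = 2.9753 mol.
Mass of HCl = 2.9753 mol × 36.458 g/mol = 108.47 g.

108.5 g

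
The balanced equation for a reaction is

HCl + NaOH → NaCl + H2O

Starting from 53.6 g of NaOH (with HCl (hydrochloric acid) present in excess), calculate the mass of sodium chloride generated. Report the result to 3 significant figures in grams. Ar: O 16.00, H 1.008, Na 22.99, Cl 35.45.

M(NaOH) = 22.99 + 16.00 + 1.008 = 39.998 g/mol.
M(NaCl) = 22.99 + 35.45 = 58.44 g/mol.
n(NaOH) = 53.60 g / 39.998 g/mol = 1.340 mol.
From the equation the NaOH:NaCl mole ratio is 1:1, so n(NaCl) = 1.340 × 1/1 = 1.340 mol.
Mass of NaCl = 1.340 mol × 58.44 g/mol = 78.31 g.

78.3 g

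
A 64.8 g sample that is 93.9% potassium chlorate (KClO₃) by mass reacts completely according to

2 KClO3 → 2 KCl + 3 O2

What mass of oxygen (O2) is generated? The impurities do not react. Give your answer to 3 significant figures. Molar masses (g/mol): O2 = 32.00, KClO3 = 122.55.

Mass of pure KClO3 = 64.8 g × 0.939 = 60.85 g.
n(KClO3) = 60.85 g / 122.55 g/mol = 0.4965 mol.
From the equation the KClO3:O2 mole ratio is 2:3, so n(O2) = 0.4965 × 3/2 = 0.7448 mol.
Mass of O2 = 0.7448 mol × 32.00 g/mol = 23.83 g.

23.8 g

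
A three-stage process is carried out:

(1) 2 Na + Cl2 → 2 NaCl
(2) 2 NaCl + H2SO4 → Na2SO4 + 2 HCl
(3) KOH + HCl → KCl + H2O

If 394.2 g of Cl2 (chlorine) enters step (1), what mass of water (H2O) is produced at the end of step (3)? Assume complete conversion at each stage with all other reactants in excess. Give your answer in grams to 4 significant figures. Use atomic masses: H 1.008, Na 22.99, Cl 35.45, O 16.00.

200.3 g

M(Cl2) = 2(35.45) = 70.90 g/mol.
M(H2O) = 2(1.008) + 16.00 = 18.016 g/mol.
n(Cl2) = 394.2 / 70.90 = 5.5599 mol.
Reaction (1): Cl2→NaCl ratio 1:2 ⇒ n(NaCl) = 11.120 mol.
Reaction (2): NaCl→HCl ratio 2:2 ⇒ n(HCl) = 11.120 mol.
Reaction (3): HCl→H2O ratio 1:1 ⇒ n(H2O) = 11.120 mol.
Mass of H2O = 11.120 × 18.016 = 200.34 g.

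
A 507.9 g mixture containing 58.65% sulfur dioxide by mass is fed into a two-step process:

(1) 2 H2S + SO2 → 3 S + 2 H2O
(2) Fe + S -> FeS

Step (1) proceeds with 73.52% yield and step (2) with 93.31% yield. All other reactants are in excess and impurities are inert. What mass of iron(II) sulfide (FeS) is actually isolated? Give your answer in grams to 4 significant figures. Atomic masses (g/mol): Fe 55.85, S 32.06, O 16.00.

841.3 g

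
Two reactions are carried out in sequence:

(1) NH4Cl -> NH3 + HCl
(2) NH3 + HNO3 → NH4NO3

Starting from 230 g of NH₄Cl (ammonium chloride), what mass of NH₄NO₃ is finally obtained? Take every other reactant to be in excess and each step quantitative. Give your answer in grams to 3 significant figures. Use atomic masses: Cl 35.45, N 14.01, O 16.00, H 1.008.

344 g

M(NH4Cl) = 14.01 + 4(1.008) + 35.45 = 53.492 g/mol.
M(NH4NO3) = 2(14.01) + 4(1.008) + 3(16.00) = 80.052 g/mol.
n(NH4Cl) = 230.0 / 53.492 = 4.300 mol.
Step 1 gives a 1:1 ratio of NH4Cl to NH3, so n(NH3) = 4.300 mol.
In step 2 the NH3:NH4NO3 ratio is 1:1, so n(NH4NO3) = 4.300 mol.
Mass of NH4NO3 = 4.300 × 80.052 = 344.2 g.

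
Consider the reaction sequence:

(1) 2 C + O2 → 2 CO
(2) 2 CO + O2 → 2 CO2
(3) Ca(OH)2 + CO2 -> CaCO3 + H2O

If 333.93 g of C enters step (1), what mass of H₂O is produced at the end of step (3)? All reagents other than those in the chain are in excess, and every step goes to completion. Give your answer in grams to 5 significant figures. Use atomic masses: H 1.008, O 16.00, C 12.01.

500.92 g

M(C) = 12.01 g/mol.
M(H2O) = 2(1.008) + 16.00 = 18.016 g/mol.
n(C) = 333.93 / 12.01 = 27.8043 mol.
Reaction (1): C→CO ratio 2:2 ⇒ n(CO) = 27.8043 mol.
Reaction (2): CO→CO2 ratio 2:2 ⇒ n(CO2) = 27.8043 mol.
Reaction (3): CO2→H2O ratio 1:1 ⇒ n(H2O) = 27.8043 mol.
Mass of H2O = 27.8043 × 18.016 = 500.923 g.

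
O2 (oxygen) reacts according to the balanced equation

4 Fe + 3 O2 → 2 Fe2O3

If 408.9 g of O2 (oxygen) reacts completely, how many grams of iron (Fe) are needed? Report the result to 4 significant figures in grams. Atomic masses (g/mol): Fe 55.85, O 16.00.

951.5 g

M(O2) = 2(16.00) = 32.00 g/mol.
M(Fe) = 55.85 g/mol.
n(O2) = 408.90 g / 32.00 g/mol = 12.778 mol.
From the equation the O2:Fe mole ratio is 3:4, so n(Fe) = 12.778 × 4/3 = 17.037 mol.
Mass of Fe = 17.037 mol × 55.85 g/mol = 951.54 g.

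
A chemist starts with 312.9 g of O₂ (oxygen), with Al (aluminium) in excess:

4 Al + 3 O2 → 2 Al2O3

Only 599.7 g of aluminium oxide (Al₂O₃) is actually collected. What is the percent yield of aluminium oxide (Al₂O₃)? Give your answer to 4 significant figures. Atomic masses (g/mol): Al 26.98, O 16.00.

90.23 %

M(O2) = 2(16.00) = 32.00 g/mol.
M(Al2O3) = 2(26.98) + 3(16.00) = 101.96 g/mol.
n(O2) = 312.90 g / 32.00 g/mol = 9.7781 mol.
From the equation the O2:Al2O3 mole ratio is 3:2, so n(Al2O3) = 9.7781 × 2/3 = 6.5187 mol.
Mass of Al2O3 = 6.5187 mol × 101.96 g/mol = 664.65 g.
This is the theoretical yield. Percent yield = 599.7 g / 664.65 g × 100% = 90.228%.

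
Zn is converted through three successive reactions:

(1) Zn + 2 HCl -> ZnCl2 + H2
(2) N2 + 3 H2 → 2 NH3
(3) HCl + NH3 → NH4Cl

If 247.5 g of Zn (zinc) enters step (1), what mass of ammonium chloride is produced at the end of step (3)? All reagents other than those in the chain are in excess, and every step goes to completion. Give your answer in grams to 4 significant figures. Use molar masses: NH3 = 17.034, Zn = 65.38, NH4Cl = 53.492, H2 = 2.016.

n(Zn) = 247.5 / 65.38 = 3.7856 mol.
Reaction (1): Zn→H2 ratio 1:1 ⇒ n(H2) = 3.7856 mol.
Reaction (2): H2→NH3 ratio 3:2 ⇒ n(NH3) = 2.5237 mol.
Reaction (3): NH3→NH4Cl ratio 1:1 ⇒ n(NH4Cl) = 2.5237 mol.
Mass of NH4Cl = 2.5237 × 53.492 = 135.00 g.

135.0 g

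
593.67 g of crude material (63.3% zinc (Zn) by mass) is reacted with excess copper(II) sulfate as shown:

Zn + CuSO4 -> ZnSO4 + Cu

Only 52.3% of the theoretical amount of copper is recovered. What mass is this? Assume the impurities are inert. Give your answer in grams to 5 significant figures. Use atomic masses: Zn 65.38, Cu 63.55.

191.04 g

Pure Zn available = 593.67 g × 0.633 = 375.793 g.
M(Zn) = 65.38 g/mol.
M(Cu) = 63.55 g/mol.
n(Zn) = 375.793 g / 65.38 g/mol = 5.74783 mol.
From the equation the Zn:Cu mole ratio is 1:1, so n(Cu) = 5.74783 × 1/1 = 5.74783 mol.
Mass of Cu = 5.74783 mol × 63.55 g/mol = 365.275 g.
Actual mass collected = 365.275 g × 0.523 = 191.039 g.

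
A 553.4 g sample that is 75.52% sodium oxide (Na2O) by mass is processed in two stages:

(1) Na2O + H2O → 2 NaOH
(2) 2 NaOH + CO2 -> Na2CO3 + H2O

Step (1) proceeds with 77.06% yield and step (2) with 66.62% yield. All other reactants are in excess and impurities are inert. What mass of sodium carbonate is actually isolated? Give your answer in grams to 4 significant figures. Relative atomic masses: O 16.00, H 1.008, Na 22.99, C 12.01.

Pure Na2O = 553.4 × 0.7552 = 417.93 g.
M(Na2O) = 2(22.99) + 16.00 = 61.98 g/mol.
M(Na2CO3) = 2(22.99) + 12.01 + 3(16.00) = 105.99 g/mol.
n(Na2O) = 417.93 / 61.98 = 6.7429 mol.
Step 1 (Na2O:NaOH = 1:2): theoretical n(NaOH) = 13.486 mol; at 77.06% yield, n(NaOH) = 10.392 mol.
Step 2 (NaOH:Na2CO3 = 2:1): theoretical n(Na2CO3) = 5.1961 mol, so theoretical mass = 5.1961 × 105.99 = 550.74 g.
At 66.62% yield, actual mass of Na2CO3 = 550.74 × 0.6662 = 366.90 g.

366.9 g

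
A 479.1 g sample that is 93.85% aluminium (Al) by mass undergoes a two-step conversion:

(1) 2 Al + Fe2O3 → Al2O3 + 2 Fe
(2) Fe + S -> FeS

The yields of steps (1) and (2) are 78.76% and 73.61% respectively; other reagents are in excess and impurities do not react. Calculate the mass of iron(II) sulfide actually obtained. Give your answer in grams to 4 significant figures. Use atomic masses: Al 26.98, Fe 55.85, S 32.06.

Pure Al = 479.1 × 0.9385 = 449.64 g.
M(Al) = 26.98 g/mol.
M(FeS) = 55.85 + 32.06 = 87.91 g/mol.
n(Al) = 449.64 / 26.98 = 16.666 mol.
Step 1 (Al:Fe = 2:2): theoretical n(Fe) = 16.666 mol; at 78.76% yield, n(Fe) = 13.126 mol.
Step 2 (Fe:FeS = 1:1): theoretical n(FeS) = 13.126 mol, so theoretical mass = 13.126 × 87.91 = 1153.9 g.
At 73.61% yield, actual mass of FeS = 1153.9 × 0.7361 = 849.37 g.

849.4 g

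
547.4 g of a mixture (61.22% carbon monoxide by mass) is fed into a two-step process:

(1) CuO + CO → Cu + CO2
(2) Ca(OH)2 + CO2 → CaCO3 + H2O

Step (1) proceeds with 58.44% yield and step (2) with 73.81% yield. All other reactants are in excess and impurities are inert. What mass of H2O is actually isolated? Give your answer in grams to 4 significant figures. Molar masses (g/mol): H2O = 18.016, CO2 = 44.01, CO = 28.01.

92.98 g

Pure CO = 547.4 × 0.6122 = 335.12 g.
n(CO) = 335.12 / 28.01 = 11.964 mol.
Step 1 (CO:CO2 = 1:1): theoretical n(CO2) = 11.964 mol; at 58.44% yield, n(CO2) = 6.9919 mol.
Step 2 (CO2:H2O = 1:1): theoretical n(H2O) = 6.9919 mol, so theoretical mass = 6.9919 × 18.016 = 125.97 g.
At 73.81% yield, actual mass of H2O = 125.97 × 0.7381 = 92.976 g.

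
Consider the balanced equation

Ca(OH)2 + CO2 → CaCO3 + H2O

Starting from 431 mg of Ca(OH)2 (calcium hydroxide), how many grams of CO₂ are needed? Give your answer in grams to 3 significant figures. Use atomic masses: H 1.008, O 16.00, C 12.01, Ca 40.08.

0.256 g

M(Ca(OH)2) = 40.08 + 2(16.00) + 2(1.008) = 74.096 g/mol.
M(CO2) = 12.01 + 2(16.00) = 44.01 g/mol.
Convert: 431 mg = 0.4310 g.
n(Ca(OH)2) = 0.4310 g / 74.096 g/mol = 0.005817 mol.
From the equation the Ca(OH)2:CO2 mole ratio is 1:1, so n(CO2) = 0.005817 × 1/1 = 0.005817 mol.
Mass of CO2 = 0.005817 mol × 44.01 g/mol = 0.2560 g.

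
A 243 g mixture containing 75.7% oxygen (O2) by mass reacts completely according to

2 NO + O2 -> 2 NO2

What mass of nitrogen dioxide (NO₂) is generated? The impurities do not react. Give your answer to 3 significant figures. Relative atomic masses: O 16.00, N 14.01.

Mass of pure O2 = 243 g × 0.757 = 184.0 g.
M(O2) = 2(16.00) = 32.00 g/mol.
M(NO2) = 14.01 + 2(16.00) = 46.01 g/mol.
n(O2) = 184.0 g / 32.00 g/mol = 5.748 mol.
From the equation the O2:NO2 mole ratio is 1:2, so n(NO2) = 5.748 × 2/1 = 11.50 mol.
Mass of NO2 = 11.50 mol × 46.01 g/mol = 529.0 g.

529 g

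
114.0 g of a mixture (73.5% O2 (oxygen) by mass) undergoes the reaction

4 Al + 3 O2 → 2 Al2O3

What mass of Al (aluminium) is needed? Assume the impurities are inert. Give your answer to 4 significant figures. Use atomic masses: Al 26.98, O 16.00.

94.19 g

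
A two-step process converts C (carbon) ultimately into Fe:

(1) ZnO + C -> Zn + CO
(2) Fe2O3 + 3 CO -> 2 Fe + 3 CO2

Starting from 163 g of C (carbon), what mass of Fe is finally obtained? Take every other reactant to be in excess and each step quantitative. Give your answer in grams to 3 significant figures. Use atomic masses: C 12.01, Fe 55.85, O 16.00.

505 g

M(C) = 12.01 g/mol.
M(Fe) = 55.85 g/mol.
n(C) = 163.0 / 12.01 = 13.57 mol.
Step 1 gives a 1:1 ratio of C to CO, so n(CO) = 13.57 mol.
In step 2 the CO:Fe ratio is 3:2, so n(Fe) = 9.048 mol.
Mass of Fe = 9.048 × 55.85 = 505.3 g.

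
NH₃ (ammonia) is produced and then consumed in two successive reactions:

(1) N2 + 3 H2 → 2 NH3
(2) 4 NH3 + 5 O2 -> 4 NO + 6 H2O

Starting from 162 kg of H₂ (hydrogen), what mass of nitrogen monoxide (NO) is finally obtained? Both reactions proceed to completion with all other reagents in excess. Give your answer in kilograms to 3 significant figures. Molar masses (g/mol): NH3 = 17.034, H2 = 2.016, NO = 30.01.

1610 kg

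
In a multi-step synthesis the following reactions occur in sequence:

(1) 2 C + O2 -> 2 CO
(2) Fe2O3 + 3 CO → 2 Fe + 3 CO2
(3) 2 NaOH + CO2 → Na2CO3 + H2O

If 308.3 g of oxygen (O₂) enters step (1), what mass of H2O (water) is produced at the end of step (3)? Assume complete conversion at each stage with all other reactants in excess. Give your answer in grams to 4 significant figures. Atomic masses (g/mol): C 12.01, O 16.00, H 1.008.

347.1 g

M(O2) = 2(16.00) = 32.00 g/mol.
M(H2O) = 2(1.008) + 16.00 = 18.016 g/mol.
n(O2) = 308.3 / 32.00 = 9.6344 mol.
Reaction (1): O2→CO ratio 1:2 ⇒ n(CO) = 19.269 mol.
Reaction (2): CO→CO2 ratio 3:3 ⇒ n(CO2) = 19.269 mol.
Reaction (3): CO2→H2O ratio 1:1 ⇒ n(H2O) = 19.269 mol.
Mass of H2O = 19.269 × 18.016 = 347.15 g.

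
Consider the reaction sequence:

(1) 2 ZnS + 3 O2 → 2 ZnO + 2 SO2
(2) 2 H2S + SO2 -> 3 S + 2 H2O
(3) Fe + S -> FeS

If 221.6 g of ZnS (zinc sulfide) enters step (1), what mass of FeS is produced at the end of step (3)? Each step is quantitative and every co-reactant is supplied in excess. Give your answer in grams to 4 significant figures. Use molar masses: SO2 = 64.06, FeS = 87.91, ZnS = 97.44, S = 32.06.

599.8 g

n(ZnS) = 221.6 / 97.44 = 2.2742 mol.
Reaction (1): ZnS→SO2 ratio 2:2 ⇒ n(SO2) = 2.2742 mol.
Reaction (2): SO2→S ratio 1:3 ⇒ n(S) = 6.8227 mol.
Reaction (3): S→FeS ratio 1:1 ⇒ n(FeS) = 6.8227 mol.
Mass of FeS = 6.8227 × 87.91 = 599.78 g.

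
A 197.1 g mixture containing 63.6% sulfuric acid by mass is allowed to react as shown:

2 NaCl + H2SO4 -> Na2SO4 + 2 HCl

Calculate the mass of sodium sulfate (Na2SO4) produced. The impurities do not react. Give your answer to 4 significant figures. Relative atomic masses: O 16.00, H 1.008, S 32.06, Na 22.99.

181.5 g

Mass of pure H2SO4 = 197.1 g × 0.636 = 125.36 g.
M(H2SO4) = 2(1.008) + 32.06 + 4(16.00) = 98.076 g/mol.
M(Na2SO4) = 2(22.99) + 32.06 + 4(16.00) = 142.04 g/mol.
n(H2SO4) = 125.36 g / 98.076 g/mol = 1.2781 mol.
From the equation the H2SO4:Na2SO4 mole ratio is 1:1, so n(Na2SO4) = 1.2781 × 1/1 = 1.2781 mol.
Mass of Na2SO4 = 1.2781 mol × 142.04 g/mol = 181.55 g.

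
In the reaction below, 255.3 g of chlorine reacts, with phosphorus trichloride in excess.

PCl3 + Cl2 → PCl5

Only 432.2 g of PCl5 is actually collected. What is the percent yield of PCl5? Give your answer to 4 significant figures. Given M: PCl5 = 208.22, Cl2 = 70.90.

n(Cl2) = 255.30 g / 70.90 g/mol = 3.6008 mol.
From the equation the Cl2:PCl5 mole ratio is 1:1, so n(PCl5) = 3.6008 × 1/1 = 3.6008 mol.
Mass of PCl5 = 3.6008 mol × 208.22 g/mol = 749.77 g.
This is the theoretical yield. Percent yield = 432.2 g / 749.77 g × 100% = 57.644%.

57.64 %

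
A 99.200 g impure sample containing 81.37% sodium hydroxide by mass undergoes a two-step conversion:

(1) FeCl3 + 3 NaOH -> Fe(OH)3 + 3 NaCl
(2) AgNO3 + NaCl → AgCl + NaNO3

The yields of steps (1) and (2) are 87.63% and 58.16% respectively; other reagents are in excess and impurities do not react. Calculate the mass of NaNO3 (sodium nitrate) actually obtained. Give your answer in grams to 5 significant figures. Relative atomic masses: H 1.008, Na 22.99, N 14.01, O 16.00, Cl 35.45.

Pure NaOH = 99.200 × 0.8137 = 80.7190 g.
M(NaOH) = 22.99 + 16.00 + 1.008 = 39.998 g/mol.
M(NaNO3) = 22.99 + 14.01 + 3(16.00) = 85.00 g/mol.
n(NaOH) = 80.7190 / 39.998 = 2.01808 mol.
Step 1 (NaOH:NaCl = 3:3): theoretical n(NaCl) = 2.01808 mol; at 87.63% yield, n(NaCl) = 1.76844 mol.
Step 2 (NaCl:NaNO3 = 1:1): theoretical n(NaNO3) = 1.76844 mol, so theoretical mass = 1.76844 × 85.00 = 150.317 g.
At 58.16% yield, actual mass of NaNO3 = 150.317 × 0.5816 = 87.4246 g.

87.425 g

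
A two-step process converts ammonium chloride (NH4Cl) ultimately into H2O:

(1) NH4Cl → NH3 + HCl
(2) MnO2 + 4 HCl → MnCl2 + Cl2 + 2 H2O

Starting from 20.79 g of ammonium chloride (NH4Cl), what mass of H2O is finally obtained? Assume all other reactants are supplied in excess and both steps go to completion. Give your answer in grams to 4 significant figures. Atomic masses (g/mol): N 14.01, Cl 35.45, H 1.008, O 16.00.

M(NH4Cl) = 14.01 + 4(1.008) + 35.45 = 53.492 g/mol.
M(H2O) = 2(1.008) + 16.00 = 18.016 g/mol.
n(NH4Cl) = 20.790 / 53.492 = 0.38866 mol.
Step 1 gives a 1:1 ratio of NH4Cl to HCl, so n(HCl) = 0.38866 mol.
In step 2 the HCl:H2O ratio is 4:2, so n(H2O) = 0.19433 mol.
Mass of H2O = 0.19433 × 18.016 = 3.5010 g.

3.501 g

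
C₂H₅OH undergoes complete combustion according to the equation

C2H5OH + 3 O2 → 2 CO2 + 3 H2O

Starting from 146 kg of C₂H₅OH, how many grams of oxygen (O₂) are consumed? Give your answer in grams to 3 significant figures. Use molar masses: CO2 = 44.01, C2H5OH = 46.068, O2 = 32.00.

Convert: 146 kg = 146000 g.
n(C2H5OH) = 146000 g / 46.068 g/mol = 3169 mol.
From the equation the C2H5OH:O2 mole ratio is 1:3, so n(O2) = 3169 × 3/1 = 9508 mol.
Mass of O2 = 9508 mol × 32.00 g/mol = 304200 g.

304000 g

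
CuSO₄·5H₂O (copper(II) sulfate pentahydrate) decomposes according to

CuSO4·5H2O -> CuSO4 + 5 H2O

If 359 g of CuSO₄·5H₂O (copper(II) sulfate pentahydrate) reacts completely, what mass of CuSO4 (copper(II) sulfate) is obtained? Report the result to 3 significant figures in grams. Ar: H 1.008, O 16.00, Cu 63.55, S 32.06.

M(CuSO4·5H2O) = 63.55 + 32.06 + 9(16.00) + 10(1.008) = 249.69 g/mol.
M(CuSO4) = 63.55 + 32.06 + 4(16.00) = 159.61 g/mol.
n(CuSO4·5H2O) = 359.0 g / 249.69 g/mol = 1.438 mol.
From the equation the CuSO4·5H2O:CuSO4 mole ratio is 1:1, so n(CuSO4) = 1.438 × 1/1 = 1.438 mol.
Mass of CuSO4 = 1.438 mol × 159.61 g/mol = 229.5 g.

229 g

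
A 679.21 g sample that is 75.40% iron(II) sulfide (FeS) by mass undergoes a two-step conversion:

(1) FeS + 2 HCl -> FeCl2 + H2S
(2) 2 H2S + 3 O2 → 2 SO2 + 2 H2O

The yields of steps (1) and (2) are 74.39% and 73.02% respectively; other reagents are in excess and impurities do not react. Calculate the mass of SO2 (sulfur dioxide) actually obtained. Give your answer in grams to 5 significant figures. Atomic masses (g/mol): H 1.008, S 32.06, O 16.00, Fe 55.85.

202.71 g

Pure FeS = 679.21 × 0.7540 = 512.124 g.
M(FeS) = 55.85 + 32.06 = 87.91 g/mol.
M(SO2) = 32.06 + 2(16.00) = 64.06 g/mol.
n(FeS) = 512.124 / 87.91 = 5.82555 mol.
Step 1 (FeS:H2S = 1:1): theoretical n(H2S) = 5.82555 mol; at 74.39% yield, n(H2S) = 4.33363 mol.
Step 2 (H2S:SO2 = 2:2): theoretical n(SO2) = 4.33363 mol, so theoretical mass = 4.33363 × 64.06 = 277.612 g.
At 73.02% yield, actual mass of SO2 = 277.612 × 0.7302 = 202.712 g.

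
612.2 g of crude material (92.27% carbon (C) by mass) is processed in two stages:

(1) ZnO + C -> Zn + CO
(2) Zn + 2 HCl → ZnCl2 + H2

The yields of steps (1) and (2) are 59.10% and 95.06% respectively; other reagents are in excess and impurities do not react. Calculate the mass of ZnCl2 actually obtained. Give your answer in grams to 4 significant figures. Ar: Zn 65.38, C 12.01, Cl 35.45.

3601 g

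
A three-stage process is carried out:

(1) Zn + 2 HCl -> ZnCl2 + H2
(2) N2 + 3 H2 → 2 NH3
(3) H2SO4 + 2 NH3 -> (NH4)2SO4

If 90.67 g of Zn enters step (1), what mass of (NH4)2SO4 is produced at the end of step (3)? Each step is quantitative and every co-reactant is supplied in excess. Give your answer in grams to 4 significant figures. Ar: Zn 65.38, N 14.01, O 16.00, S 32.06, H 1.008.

61.09 g

M(Zn) = 65.38 g/mol.
M((NH4)2SO4) = 2(14.01) + 8(1.008) + 32.06 + 4(16.00) = 132.144 g/mol.
n(Zn) = 90.67 / 65.38 = 1.3868 mol.
Reaction (1): Zn→H2 ratio 1:1 ⇒ n(H2) = 1.3868 mol.
Reaction (2): H2→NH3 ratio 3:2 ⇒ n(NH3) = 0.92454 mol.
Reaction (3): NH3→(NH4)2SO4 ratio 2:1 ⇒ n((NH4)2SO4) = 0.46227 mol.
Mass of (NH4)2SO4 = 0.46227 × 132.144 = 61.086 g.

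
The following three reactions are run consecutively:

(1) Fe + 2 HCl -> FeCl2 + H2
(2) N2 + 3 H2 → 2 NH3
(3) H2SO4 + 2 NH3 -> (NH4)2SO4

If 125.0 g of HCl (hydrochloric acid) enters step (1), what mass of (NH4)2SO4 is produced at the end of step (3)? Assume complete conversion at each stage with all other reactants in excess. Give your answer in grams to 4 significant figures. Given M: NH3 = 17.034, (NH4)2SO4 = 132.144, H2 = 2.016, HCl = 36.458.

n(HCl) = 125.0 / 36.458 = 3.4286 mol.
Reaction (1): HCl→H2 ratio 2:1 ⇒ n(H2) = 1.7143 mol.
Reaction (2): H2→NH3 ratio 3:2 ⇒ n(NH3) = 1.1429 mol.
Reaction (3): NH3→(NH4)2SO4 ratio 2:1 ⇒ n((NH4)2SO4) = 0.57143 mol.
Mass of (NH4)2SO4 = 0.57143 × 132.144 = 75.512 g.

75.51 g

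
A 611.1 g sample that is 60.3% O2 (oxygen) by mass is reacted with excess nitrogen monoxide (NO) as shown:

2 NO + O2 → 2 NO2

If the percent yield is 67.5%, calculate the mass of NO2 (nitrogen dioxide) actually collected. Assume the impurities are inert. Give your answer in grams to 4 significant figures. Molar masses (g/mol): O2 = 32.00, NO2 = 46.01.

Pure O2 available = 611.1 g × 0.603 = 368.49 g.
n(O2) = 368.49 g / 32.00 g/mol = 11.515 mol.
From the equation the O2:NO2 mole ratio is 1:2, so n(NO2) = 11.515 × 2/1 = 23.031 mol.
Mass of NO2 = 23.031 mol × 46.01 g/mol = 1059.6 g.
Actual mass collected = 1059.6 g × 0.675 = 715.26 g.

715.3 g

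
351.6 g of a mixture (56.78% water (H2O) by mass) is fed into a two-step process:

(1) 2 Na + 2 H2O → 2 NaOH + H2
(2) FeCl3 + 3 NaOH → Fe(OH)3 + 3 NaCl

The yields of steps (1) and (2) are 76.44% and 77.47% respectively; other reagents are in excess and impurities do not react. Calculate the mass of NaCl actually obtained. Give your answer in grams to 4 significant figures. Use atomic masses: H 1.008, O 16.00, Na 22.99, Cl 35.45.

Pure H2O = 351.6 × 0.5678 = 199.64 g.
M(H2O) = 2(1.008) + 16.00 = 18.016 g/mol.
M(NaCl) = 22.99 + 35.45 = 58.44 g/mol.
n(H2O) = 199.64 / 18.016 = 11.081 mol.
Step 1 (H2O:NaOH = 2:2): theoretical n(NaOH) = 11.081 mol; at 76.44% yield, n(NaOH) = 8.4705 mol.
Step 2 (NaOH:NaCl = 3:3): theoretical n(NaCl) = 8.4705 mol, so theoretical mass = 8.4705 × 58.44 = 495.01 g.
At 77.47% yield, actual mass of NaCl = 495.01 × 0.7747 = 383.49 g.

383.5 g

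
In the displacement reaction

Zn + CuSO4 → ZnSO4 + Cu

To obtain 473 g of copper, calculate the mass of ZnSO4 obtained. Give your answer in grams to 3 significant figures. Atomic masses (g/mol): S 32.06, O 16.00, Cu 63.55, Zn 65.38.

1200 g

M(Cu) = 63.55 g/mol.
M(ZnSO4) = 65.38 + 32.06 + 4(16.00) = 161.44 g/mol.
n(Cu) = 473.0 g / 63.55 g/mol = 7.443 mol.
From the equation the Cu:ZnSO4 mole ratio is 1:1, so n(ZnSO4) = 7.443 × 1/1 = 7.443 mol.
Mass of ZnSO4 = 7.443 mol × 161.44 g/mol = 1202 g.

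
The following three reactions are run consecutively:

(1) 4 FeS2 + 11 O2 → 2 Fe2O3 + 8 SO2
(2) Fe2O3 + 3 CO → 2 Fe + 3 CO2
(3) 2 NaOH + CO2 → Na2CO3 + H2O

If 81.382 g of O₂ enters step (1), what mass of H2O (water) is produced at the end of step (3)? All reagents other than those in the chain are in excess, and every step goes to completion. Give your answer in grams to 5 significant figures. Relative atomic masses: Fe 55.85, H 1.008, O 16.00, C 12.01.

24.992 g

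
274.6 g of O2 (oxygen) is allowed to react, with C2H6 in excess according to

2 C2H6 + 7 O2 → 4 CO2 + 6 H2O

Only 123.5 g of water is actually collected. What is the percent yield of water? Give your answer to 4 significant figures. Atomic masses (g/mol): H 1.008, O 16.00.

93.20 %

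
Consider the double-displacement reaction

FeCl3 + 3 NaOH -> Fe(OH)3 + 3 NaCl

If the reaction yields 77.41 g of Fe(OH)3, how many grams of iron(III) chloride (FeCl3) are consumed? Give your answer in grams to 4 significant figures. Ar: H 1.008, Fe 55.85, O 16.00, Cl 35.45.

M(Fe(OH)3) = 55.85 + 3(16.00) + 3(1.008) = 106.874 g/mol.
M(FeCl3) = 55.85 + 3(35.45) = 162.20 g/mol.
n(Fe(OH)3) = 77.410 g / 106.874 g/mol = 0.72431 mol.
From the equation the Fe(OH)3:FeCl3 mole ratio is 1:1, so n(FeCl3) = 0.72431 × 1/1 = 0.72431 mol.
Mass of FeCl3 = 0.72431 mol × 162.20 g/mol = 117.48 g.

117.5 g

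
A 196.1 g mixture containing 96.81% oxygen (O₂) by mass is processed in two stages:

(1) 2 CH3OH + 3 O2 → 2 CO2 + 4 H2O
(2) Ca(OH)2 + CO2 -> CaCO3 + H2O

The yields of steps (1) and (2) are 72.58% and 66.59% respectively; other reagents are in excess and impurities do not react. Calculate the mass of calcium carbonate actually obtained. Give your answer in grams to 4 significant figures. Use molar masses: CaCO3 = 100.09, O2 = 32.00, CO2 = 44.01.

191.3 g

Pure O2 = 196.1 × 0.9681 = 189.84 g.
n(O2) = 189.84 / 32.00 = 5.9326 mol.
Step 1 (O2:CO2 = 3:2): theoretical n(CO2) = 3.9551 mol; at 72.58% yield, n(CO2) = 2.8706 mol.
Step 2 (CO2:CaCO3 = 1:1): theoretical n(CaCO3) = 2.8706 mol, so theoretical mass = 2.8706 × 100.09 = 287.32 g.
At 66.59% yield, actual mass of CaCO3 = 287.32 × 0.6659 = 191.33 g.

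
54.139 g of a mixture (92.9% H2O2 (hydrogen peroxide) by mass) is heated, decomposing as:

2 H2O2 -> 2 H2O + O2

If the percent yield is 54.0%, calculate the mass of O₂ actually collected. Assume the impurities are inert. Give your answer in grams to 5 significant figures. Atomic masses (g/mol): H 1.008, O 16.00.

Pure H2O2 available = 54.139 g × 0.929 = 50.2951 g.
M(H2O2) = 2(1.008) + 2(16.00) = 34.016 g/mol.
M(O2) = 2(16.00) = 32.00 g/mol.
n(H2O2) = 50.2951 g / 34.016 g/mol = 1.47857 mol.
From the equation the H2O2:O2 mole ratio is 2:1, so n(O2) = 1.47857 × 1/2 = 0.739286 mol.
Mass of O2 = 0.739286 mol × 32.00 g/mol = 23.6572 g.
Actual mass collected = 23.6572 g × 0.540 = 12.7749 g.

12.775 g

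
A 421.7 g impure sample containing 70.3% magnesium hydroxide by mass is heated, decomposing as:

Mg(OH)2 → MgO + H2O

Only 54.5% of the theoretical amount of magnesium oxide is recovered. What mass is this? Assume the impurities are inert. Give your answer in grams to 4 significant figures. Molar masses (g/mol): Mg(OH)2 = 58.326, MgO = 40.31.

111.7 g

Pure Mg(OH)2 available = 421.7 g × 0.703 = 296.46 g.
n(Mg(OH)2) = 296.46 g / 58.326 g/mol = 5.0827 mol.
From the equation the Mg(OH)2:MgO mole ratio is 1:1, so n(MgO) = 5.0827 × 1/1 = 5.0827 mol.
Mass of MgO = 5.0827 mol × 40.31 g/mol = 204.88 g.
Actual mass collected = 204.88 g × 0.545 = 111.66 g.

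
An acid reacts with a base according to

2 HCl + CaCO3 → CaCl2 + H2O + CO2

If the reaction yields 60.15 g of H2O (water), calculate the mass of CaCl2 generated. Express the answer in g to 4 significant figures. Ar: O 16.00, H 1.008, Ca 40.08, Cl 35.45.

M(H2O) = 2(1.008) + 16.00 = 18.016 g/mol.
M(CaCl2) = 40.08 + 2(35.45) = 110.98 g/mol.
n(H2O) = 60.150 g / 18.016 g/mol = 3.3387 mol.
From the equation the H2O:CaCl2 mole ratio is 1:1, so n(CaCl2) = 3.3387 × 1/1 = 3.3387 mol.
Mass of CaCl2 = 3.3387 mol × 110.98 g/mol = 370.53 g.

370.5 g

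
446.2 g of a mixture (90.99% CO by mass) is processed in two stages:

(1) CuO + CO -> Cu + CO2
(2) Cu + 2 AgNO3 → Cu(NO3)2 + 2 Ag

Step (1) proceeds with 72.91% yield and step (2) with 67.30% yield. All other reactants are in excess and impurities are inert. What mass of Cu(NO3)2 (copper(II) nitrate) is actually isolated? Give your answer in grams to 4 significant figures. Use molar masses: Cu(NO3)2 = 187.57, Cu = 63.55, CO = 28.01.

Pure CO = 446.2 × 0.9099 = 406.00 g.
n(CO) = 406.00 / 28.01 = 14.495 mol.
Step 1 (CO:Cu = 1:1): theoretical n(Cu) = 14.495 mol; at 72.91% yield, n(Cu) = 10.568 mol.
Step 2 (Cu:Cu(NO3)2 = 1:1): theoretical n(Cu(NO3)2) = 10.568 mol, so theoretical mass = 10.568 × 187.57 = 1982.3 g.
At 67.30% yield, actual mass of Cu(NO3)2 = 1982.3 × 0.6730 = 1334.1 g.

1334 g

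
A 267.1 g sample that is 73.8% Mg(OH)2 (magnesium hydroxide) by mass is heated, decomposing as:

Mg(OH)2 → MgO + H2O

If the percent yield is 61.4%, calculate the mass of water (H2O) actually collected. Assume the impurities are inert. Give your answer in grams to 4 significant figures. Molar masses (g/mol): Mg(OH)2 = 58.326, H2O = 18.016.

Pure Mg(OH)2 available = 267.1 g × 0.738 = 197.12 g.
n(Mg(OH)2) = 197.12 g / 58.326 g/mol = 3.3796 mol.
From the equation the Mg(OH)2:H2O mole ratio is 1:1, so n(H2O) = 3.3796 × 1/1 = 3.3796 mol.
Mass of H2O = 3.3796 mol × 18.016 g/mol = 60.887 g.
Actual mass collected = 60.887 g × 0.614 = 37.385 g.

37.38 g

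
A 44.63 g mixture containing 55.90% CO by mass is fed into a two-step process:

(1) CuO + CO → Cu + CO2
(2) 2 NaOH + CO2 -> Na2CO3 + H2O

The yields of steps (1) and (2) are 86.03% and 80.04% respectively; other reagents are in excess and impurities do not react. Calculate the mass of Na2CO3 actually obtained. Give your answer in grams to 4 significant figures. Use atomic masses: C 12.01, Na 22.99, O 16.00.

65.01 g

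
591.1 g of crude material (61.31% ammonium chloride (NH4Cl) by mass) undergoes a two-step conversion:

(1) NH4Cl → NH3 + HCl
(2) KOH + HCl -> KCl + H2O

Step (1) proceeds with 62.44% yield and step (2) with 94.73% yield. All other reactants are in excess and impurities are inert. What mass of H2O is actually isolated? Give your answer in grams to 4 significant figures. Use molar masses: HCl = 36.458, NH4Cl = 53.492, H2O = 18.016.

72.20 g

Pure NH4Cl = 591.1 × 0.6131 = 362.40 g.
n(NH4Cl) = 362.40 / 53.492 = 6.7749 mol.
Step 1 (NH4Cl:HCl = 1:1): theoretical n(HCl) = 6.7749 mol; at 62.44% yield, n(HCl) = 4.2303 mol.
Step 2 (HCl:H2O = 1:1): theoretical n(H2O) = 4.2303 mol, so theoretical mass = 4.2303 × 18.016 = 76.212 g.
At 94.73% yield, actual mass of H2O = 76.212 × 0.9473 = 72.196 g.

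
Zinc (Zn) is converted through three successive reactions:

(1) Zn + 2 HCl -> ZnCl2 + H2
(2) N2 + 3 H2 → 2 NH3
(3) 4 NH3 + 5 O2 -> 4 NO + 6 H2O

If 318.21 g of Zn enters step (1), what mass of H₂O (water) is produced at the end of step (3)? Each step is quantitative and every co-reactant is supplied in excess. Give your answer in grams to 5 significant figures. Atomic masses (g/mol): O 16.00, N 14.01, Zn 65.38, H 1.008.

87.685 g

M(Zn) = 65.38 g/mol.
M(H2O) = 2(1.008) + 16.00 = 18.016 g/mol.
n(Zn) = 318.21 / 65.38 = 4.86708 mol.
Reaction (1): Zn→H2 ratio 1:1 ⇒ n(H2) = 4.86708 mol.
Reaction (2): H2→NH3 ratio 3:2 ⇒ n(NH3) = 3.24472 mol.
Reaction (3): NH3→H2O ratio 4:6 ⇒ n(H2O) = 4.86708 mol.
Mass of H2O = 4.86708 × 18.016 = 87.6854 g.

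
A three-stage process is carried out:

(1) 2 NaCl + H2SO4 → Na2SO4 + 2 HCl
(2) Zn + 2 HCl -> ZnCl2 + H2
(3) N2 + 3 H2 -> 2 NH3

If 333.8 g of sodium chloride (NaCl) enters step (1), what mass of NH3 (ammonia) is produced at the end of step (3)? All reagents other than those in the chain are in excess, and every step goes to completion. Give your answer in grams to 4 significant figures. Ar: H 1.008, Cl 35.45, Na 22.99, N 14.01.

M(NaCl) = 22.99 + 35.45 = 58.44 g/mol.
M(NH3) = 14.01 + 3(1.008) = 17.034 g/mol.
n(NaCl) = 333.8 / 58.44 = 5.7118 mol.
Reaction (1): NaCl→HCl ratio 2:2 ⇒ n(HCl) = 5.7118 mol.
Reaction (2): HCl→H2 ratio 2:1 ⇒ n(H2) = 2.8559 mol.
Reaction (3): H2→NH3 ratio 3:2 ⇒ n(NH3) = 1.9039 mol.
Mass of NH3 = 1.9039 × 17.034 = 32.432 g.

32.43 g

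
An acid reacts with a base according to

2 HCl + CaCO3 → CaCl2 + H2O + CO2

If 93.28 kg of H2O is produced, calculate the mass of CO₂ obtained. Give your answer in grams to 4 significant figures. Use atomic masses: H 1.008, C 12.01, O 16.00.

227900 g

M(H2O) = 2(1.008) + 16.00 = 18.016 g/mol.
M(CO2) = 12.01 + 2(16.00) = 44.01 g/mol.
Convert: 93.28 kg = 93280 g.
n(H2O) = 93280 g / 18.016 g/mol = 5177.6 mol.
From the equation the H2O:CO2 mole ratio is 1:1, so n(CO2) = 5177.6 × 1/1 = 5177.6 mol.
Mass of CO2 = 5177.6 mol × 44.01 g/mol = 227870 g.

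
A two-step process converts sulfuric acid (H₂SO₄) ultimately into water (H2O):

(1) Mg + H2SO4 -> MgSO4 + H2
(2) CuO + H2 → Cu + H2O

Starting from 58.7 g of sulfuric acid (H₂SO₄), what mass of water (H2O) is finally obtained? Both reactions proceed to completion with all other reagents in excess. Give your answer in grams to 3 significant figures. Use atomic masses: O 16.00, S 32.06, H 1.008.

10.8 g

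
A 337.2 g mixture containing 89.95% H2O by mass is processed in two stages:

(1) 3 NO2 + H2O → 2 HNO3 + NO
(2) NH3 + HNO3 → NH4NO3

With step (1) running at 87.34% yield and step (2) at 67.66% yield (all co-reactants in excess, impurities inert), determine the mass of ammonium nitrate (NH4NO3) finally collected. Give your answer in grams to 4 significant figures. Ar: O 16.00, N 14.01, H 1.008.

Pure H2O = 337.2 × 0.8995 = 303.31 g.
M(H2O) = 2(1.008) + 16.00 = 18.016 g/mol.
M(NH4NO3) = 2(14.01) + 4(1.008) + 3(16.00) = 80.052 g/mol.
n(H2O) = 303.31 / 18.016 = 16.836 mol.
Step 1 (H2O:HNO3 = 1:2): theoretical n(HNO3) = 33.671 mol; at 87.34% yield, n(HNO3) = 29.409 mol.
Step 2 (HNO3:NH4NO3 = 1:1): theoretical n(NH4NO3) = 29.409 mol, so theoretical mass = 29.409 × 80.052 = 2354.2 g.
At 67.66% yield, actual mass of NH4NO3 = 2354.2 × 0.6766 = 1592.9 g.

1593 g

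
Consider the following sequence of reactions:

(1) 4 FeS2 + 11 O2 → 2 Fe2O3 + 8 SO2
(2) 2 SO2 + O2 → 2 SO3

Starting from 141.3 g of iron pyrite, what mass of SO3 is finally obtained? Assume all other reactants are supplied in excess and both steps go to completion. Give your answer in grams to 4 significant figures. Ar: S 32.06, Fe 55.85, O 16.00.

M(FeS2) = 55.85 + 2(32.06) = 119.97 g/mol.
M(SO3) = 32.06 + 3(16.00) = 80.06 g/mol.
n(FeS2) = 141.30 / 119.97 = 1.1778 mol.
Step 1 gives a 4:8 ratio of FeS2 to SO2, so n(SO2) = 2.3556 mol.
In step 2 the SO2:SO3 ratio is 2:2, so n(SO3) = 2.3556 mol.
Mass of SO3 = 2.3556 × 80.06 = 188.59 g.

188.6 g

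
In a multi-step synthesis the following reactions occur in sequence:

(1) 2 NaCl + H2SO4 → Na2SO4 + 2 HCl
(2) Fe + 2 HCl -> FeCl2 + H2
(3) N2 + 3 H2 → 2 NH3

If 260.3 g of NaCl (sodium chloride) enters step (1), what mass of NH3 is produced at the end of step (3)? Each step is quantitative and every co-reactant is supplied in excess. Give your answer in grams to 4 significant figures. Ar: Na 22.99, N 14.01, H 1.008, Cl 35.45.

M(NaCl) = 22.99 + 35.45 = 58.44 g/mol.
M(NH3) = 14.01 + 3(1.008) = 17.034 g/mol.
n(NaCl) = 260.3 / 58.44 = 4.4541 mol.
Reaction (1): NaCl→HCl ratio 2:2 ⇒ n(HCl) = 4.4541 mol.
Reaction (2): HCl→H2 ratio 2:1 ⇒ n(H2) = 2.2271 mol.
Reaction (3): H2→NH3 ratio 3:2 ⇒ n(NH3) = 1.4847 mol.
Mass of NH3 = 1.4847 × 17.034 = 25.291 g.

25.29 g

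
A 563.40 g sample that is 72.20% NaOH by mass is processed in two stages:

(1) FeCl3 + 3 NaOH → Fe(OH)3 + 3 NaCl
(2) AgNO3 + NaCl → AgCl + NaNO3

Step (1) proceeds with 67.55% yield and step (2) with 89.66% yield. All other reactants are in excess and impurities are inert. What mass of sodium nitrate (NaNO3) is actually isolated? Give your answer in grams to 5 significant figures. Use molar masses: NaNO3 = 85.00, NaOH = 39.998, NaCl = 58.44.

523.55 g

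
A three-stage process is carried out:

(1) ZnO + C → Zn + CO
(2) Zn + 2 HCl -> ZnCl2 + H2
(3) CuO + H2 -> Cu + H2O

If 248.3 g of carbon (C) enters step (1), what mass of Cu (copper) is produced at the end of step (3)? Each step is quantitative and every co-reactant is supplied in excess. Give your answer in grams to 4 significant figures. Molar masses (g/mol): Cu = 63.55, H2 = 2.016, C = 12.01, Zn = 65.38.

1314 g

n(C) = 248.3 / 12.01 = 20.674 mol.
Reaction (1): C→Zn ratio 1:1 ⇒ n(Zn) = 20.674 mol.
Reaction (2): Zn→H2 ratio 1:1 ⇒ n(H2) = 20.674 mol.
Reaction (3): H2→Cu ratio 1:1 ⇒ n(Cu) = 20.674 mol.
Mass of Cu = 20.674 × 63.55 = 1313.9 g.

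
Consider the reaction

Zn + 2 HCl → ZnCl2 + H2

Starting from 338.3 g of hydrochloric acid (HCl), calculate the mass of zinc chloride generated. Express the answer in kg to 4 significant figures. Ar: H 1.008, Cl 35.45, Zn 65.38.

M(HCl) = 1.008 + 35.45 = 36.458 g/mol.
M(ZnCl2) = 65.38 + 2(35.45) = 136.28 g/mol.
n(HCl) = 338.30 g / 36.458 g/mol = 9.2792 mol.
From the equation the HCl:ZnCl2 mole ratio is 2:1, so n(ZnCl2) = 9.2792 × 1/2 = 4.6396 mol.
Mass of ZnCl2 = 4.6396 mol × 136.28 g/mol = 632.28 g.
Converting to kg: 632.28 g = 0.6323 kg.

0.6323 kg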